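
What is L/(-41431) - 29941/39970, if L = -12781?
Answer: -729629001/1655997070 ≈ -0.44060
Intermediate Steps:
L/(-41431) - 29941/39970 = -12781/(-41431) - 29941/39970 = -12781*(-1/41431) - 29941*1/39970 = 12781/41431 - 29941/39970 = -729629001/1655997070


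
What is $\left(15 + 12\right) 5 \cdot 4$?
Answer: $540$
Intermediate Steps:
$\left(15 + 12\right) 5 \cdot 4 = 27 \cdot 20 = 540$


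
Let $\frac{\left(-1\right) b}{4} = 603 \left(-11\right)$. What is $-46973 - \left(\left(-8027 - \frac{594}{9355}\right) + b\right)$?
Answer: $- \frac{612546096}{9355} \approx -65478.0$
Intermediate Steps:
$b = 26532$ ($b = - 4 \cdot 603 \left(-11\right) = \left(-4\right) \left(-6633\right) = 26532$)
$-46973 - \left(\left(-8027 - \frac{594}{9355}\right) + b\right) = -46973 - \left(\left(-8027 - \frac{594}{9355}\right) + 26532\right) = -46973 - \left(- \frac{75093179}{9355} + 26532\right) = -46973 - \frac{173113681}{9355} = - \frac{612546096}{9355}$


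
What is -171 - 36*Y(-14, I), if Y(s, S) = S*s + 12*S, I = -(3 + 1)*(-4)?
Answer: 981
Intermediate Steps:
I = 16 (I = -4*(-4) = -1*(-16) = 16)
Y(s, S) = 12*S + S*s
-171 - 36*Y(-14, I) = -171 - 576*(12 - 14) = -171 - 576*(-2) = -171 - 36*(-32) = -171 + 1152 = 981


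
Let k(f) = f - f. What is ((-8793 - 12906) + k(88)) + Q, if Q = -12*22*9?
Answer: -24075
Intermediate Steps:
Q = -2376 (Q = -264*9 = -2376)
k(f) = 0
((-8793 - 12906) + k(88)) + Q = ((-8793 - 12906) + 0) - 2376 = (-21699 + 0) - 2376 = -21699 - 2376 = -24075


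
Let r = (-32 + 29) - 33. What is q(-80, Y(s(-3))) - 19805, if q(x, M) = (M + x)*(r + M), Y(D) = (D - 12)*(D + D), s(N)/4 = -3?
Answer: 248035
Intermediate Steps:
s(N) = -12 (s(N) = 4*(-3) = -12)
r = -36 (r = -3 - 33 = -36)
Y(D) = 2*D*(-12 + D) (Y(D) = (-12 + D)*(2*D) = 2*D*(-12 + D))
q(x, M) = (-36 + M)*(M + x) (q(x, M) = (M + x)*(-36 + M) = (-36 + M)*(M + x))
q(-80, Y(s(-3))) - 19805 = ((2*(-12)*(-12 - 12))**2 - 72*(-12)*(-12 - 12) - 36*(-80) + (2*(-12)*(-12 - 12))*(-80)) - 19805 = ((2*(-12)*(-24))**2 - 72*(-12)*(-24) + 2880 + (2*(-12)*(-24))*(-80)) - 19805 = (576**2 - 36*576 + 2880 + 576*(-80)) - 19805 = (331776 - 20736 + 2880 - 46080) - 19805 = 267840 - 19805 = 248035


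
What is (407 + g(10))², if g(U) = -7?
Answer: 160000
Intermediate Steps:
(407 + g(10))² = (407 - 7)² = 400² = 160000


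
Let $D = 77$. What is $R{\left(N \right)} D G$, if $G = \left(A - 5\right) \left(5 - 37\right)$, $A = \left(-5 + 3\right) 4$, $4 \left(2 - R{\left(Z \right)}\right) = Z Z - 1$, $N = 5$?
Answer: $-128128$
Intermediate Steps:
$R{\left(Z \right)} = \frac{9}{4} - \frac{Z^{2}}{4}$ ($R{\left(Z \right)} = 2 - \frac{Z Z - 1}{4} = 2 - \frac{Z^{2} - 1}{4} = 2 - \frac{-1 + Z^{2}}{4} = 2 - \left(- \frac{1}{4} + \frac{Z^{2}}{4}\right) = \frac{9}{4} - \frac{Z^{2}}{4}$)
$A = -8$ ($A = \left(-2\right) 4 = -8$)
$G = 416$ ($G = \left(-8 - 5\right) \left(5 - 37\right) = \left(-13\right) \left(-32\right) = 416$)
$R{\left(N \right)} D G = \left(\frac{9}{4} - \frac{5^{2}}{4}\right) 77 \cdot 416 = \left(\frac{9}{4} - \frac{25}{4}\right) 77 \cdot 416 = \left(-4\right) 77 \cdot 416 = \left(-308\right) 416 = -128128$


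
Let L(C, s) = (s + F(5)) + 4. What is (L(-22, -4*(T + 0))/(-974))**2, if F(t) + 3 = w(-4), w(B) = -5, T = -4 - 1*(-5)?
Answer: 16/237169 ≈ 6.7462e-5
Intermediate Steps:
T = 1 (T = -4 + 5 = 1)
F(t) = -8 (F(t) = -3 - 5 = -8)
L(C, s) = -4 + s (L(C, s) = (s - 8) + 4 = (-8 + s) + 4 = -4 + s)
(L(-22, -4*(T + 0))/(-974))**2 = ((-4 - 4*(1 + 0))/(-974))**2 = ((-4 - 4*1)*(-1/974))**2 = ((-4 - 4)*(-1/974))**2 = (-8*(-1/974))**2 = (4/487)**2 = 16/237169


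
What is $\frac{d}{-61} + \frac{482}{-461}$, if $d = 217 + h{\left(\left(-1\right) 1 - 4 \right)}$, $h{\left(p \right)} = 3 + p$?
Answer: $- \frac{128517}{28121} \approx -4.5701$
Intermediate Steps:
$d = 215$ ($d = 217 + \left(3 - 5\right) = 217 - 2 = 215$)
$\frac{d}{-61} + \frac{482}{-461} = \frac{215}{-61} + \frac{482}{-461} = 215 \left(- \frac{1}{61}\right) + 482 \left(- \frac{1}{461}\right) = - \frac{215}{61} - \frac{482}{461} = - \frac{128517}{28121}$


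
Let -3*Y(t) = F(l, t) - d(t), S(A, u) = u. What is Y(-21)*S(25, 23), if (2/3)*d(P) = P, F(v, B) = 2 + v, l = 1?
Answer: -529/2 ≈ -264.50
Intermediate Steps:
d(P) = 3*P/2
Y(t) = -1 + t/2 (Y(t) = -((2 + 1) - 3*t/2)/3 = -(3 - 3*t/2)/3 = -1 + t/2)
Y(-21)*S(25, 23) = (-1 + (1/2)*(-21))*23 = (-1 - 21/2)*23 = -23/2*23 = -529/2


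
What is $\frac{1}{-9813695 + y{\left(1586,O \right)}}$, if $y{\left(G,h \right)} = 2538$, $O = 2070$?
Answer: $- \frac{1}{9811157} \approx -1.0192 \cdot 10^{-7}$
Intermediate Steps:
$\frac{1}{-9813695 + y{\left(1586,O \right)}} = \frac{1}{-9813695 + 2538} = \frac{1}{-9811157} = - \frac{1}{9811157}$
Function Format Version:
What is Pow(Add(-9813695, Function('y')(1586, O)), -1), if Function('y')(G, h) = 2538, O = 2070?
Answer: Rational(-1, 9811157) ≈ -1.0192e-7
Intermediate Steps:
Pow(Add(-9813695, Function('y')(1586, O)), -1) = Pow(Add(-9813695, 2538), -1) = Pow(-9811157, -1) = Rational(-1, 9811157)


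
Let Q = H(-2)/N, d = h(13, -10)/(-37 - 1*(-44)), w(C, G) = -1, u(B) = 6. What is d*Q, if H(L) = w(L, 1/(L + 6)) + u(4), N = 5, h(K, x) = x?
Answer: -10/7 ≈ -1.4286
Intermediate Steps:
d = -10/7 (d = -10/(-37 - 1*(-44)) = -10/(-37 + 44) = -10/7 ≈ -1.4286)
H(L) = 5 (H(L) = -1 + 6 = 5)
Q = 1 (Q = 5/5 = 5*(1/5) = 1)
d*Q = -10/7*1 = -10/7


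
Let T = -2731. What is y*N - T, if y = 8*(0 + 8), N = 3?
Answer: 2923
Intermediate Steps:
y = 64 (y = 8*8 = 64)
y*N - T = 64*3 - 1*(-2731) = 192 + 2731 = 2923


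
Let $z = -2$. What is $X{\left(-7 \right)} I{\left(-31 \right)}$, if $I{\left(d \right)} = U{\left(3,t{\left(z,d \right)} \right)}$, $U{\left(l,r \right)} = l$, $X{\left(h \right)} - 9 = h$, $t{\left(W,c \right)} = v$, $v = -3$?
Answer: $6$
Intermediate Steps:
$t{\left(W,c \right)} = -3$
$X{\left(h \right)} = 9 + h$
$I{\left(d \right)} = 3$
$X{\left(-7 \right)} I{\left(-31 \right)} = \left(9 - 7\right) 3 = 2 \cdot 3 = 6$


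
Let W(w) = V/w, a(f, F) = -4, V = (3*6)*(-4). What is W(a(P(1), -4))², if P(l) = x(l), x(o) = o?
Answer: 324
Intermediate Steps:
P(l) = l
V = -72 (V = 18*(-4) = -72)
W(w) = -72/w
W(a(P(1), -4))² = (-72/(-4))² = (-72*(-¼))² = 18² = 324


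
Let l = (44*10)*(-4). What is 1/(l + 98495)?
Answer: 1/96735 ≈ 1.0338e-5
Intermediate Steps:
l = -1760 (l = 440*(-4) = -1760)
1/(l + 98495) = 1/(-1760 + 98495) = 1/96735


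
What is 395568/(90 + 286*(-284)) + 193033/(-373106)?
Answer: -81625166815/15135791102 ≈ -5.3929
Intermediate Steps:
395568/(90 + 286*(-284)) + 193033/(-373106) = 395568/(90 - 81224) + 193033*(-1/373106) = 395568/(-81134) - 193033/373106 = 395568*(-1/81134) - 193033/373106 = -197784/40567 - 193033/373106 = -81625166815/15135791102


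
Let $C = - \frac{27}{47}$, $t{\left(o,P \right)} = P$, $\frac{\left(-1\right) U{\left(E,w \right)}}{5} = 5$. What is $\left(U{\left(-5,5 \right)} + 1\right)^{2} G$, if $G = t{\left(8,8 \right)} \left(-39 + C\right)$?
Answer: $- \frac{8570880}{47} \approx -1.8236 \cdot 10^{5}$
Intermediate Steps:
$U{\left(E,w \right)} = -25$ ($U{\left(E,w \right)} = \left(-5\right) 5 = -25$)
$C = - \frac{27}{47}$ ($C = \left(-27\right) \frac{1}{47} = - \frac{27}{47} \approx -0.57447$)
$G = - \frac{14880}{47}$ ($G = 8 \left(-39 - \frac{27}{47}\right) = 8 \left(- \frac{1860}{47}\right) = - \frac{14880}{47} \approx -316.6$)
$\left(U{\left(-5,5 \right)} + 1\right)^{2} G = \left(-25 + 1\right)^{2} \left(- \frac{14880}{47}\right) = \left(-24\right)^{2} \left(- \frac{14880}{47}\right) = 576 \left(- \frac{14880}{47}\right) = - \frac{8570880}{47}$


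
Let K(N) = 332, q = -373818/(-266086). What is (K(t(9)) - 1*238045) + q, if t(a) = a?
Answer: -31625863750/133043 ≈ -2.3771e+5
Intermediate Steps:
q = 186909/133043 (q = -373818*(-1/266086) = 186909/133043 ≈ 1.4049)
(K(t(9)) - 1*238045) + q = (332 - 1*238045) + 186909/133043 = (332 - 238045) + 186909/133043 = -237713 + 186909/133043 = -31625863750/133043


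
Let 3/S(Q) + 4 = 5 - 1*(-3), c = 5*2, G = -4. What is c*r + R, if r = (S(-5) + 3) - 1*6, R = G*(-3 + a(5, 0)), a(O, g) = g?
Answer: -21/2 ≈ -10.500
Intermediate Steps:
c = 10
R = 12 (R = -4*(-3 + 0) = -4*(-3) = 12)
S(Q) = ¾ (S(Q) = 3/(-4 + (5 - 1*(-3))) = 3/(-4 + (5 + 3)) = 3/(-4 + 8) = 3/4 = 3*(¼) = ¾)
r = -9/4 (r = (¾ + 3) - 1*6 = 15/4 - 6 = -9/4 ≈ -2.2500)
c*r + R = 10*(-9/4) + 12 = -45/2 + 12 = -21/2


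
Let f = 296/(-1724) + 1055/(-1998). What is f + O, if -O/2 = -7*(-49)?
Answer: -591343225/861138 ≈ -686.70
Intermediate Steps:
O = -686 (O = -(-14)*(-49) = -2*343 = -686)
f = -602557/861138 (f = 296*(-1/1724) + 1055*(-1/1998) = -74/431 - 1055/1998 = -602557/861138 ≈ -0.69972)
f + O = -602557/861138 - 686 = -591343225/861138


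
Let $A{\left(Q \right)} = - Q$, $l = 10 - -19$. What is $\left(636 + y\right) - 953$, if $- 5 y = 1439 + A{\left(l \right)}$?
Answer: $-599$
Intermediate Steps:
$l = 29$ ($l = 10 + 19 = 29$)
$y = -282$ ($y = - \frac{1439 - 29}{5} = \left(- \frac{1}{5}\right) 1410 = -282$)
$\left(636 + y\right) - 953 = \left(636 - 282\right) - 953 = 354 - 953 = -599$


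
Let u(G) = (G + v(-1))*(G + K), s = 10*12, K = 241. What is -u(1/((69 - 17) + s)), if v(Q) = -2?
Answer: 14218379/29584 ≈ 480.61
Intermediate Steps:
s = 120
u(G) = (-2 + G)*(241 + G) (u(G) = (G - 2)*(G + 241) = (-2 + G)*(241 + G))
-u(1/((69 - 17) + s)) = -(-482 + (1/((69 - 17) + 120))² + 239/((69 - 17) + 120)) = -(-482 + (1/(52 + 120))² + 239/(52 + 120)) = -(-482 + (1/172)² + 239/172) = -(-482 + (1/172)² + 239*(1/172)) = -(-482 + 1/29584 + 239/172) = -1*(-14218379/29584) = 14218379/29584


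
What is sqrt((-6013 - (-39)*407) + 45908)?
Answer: 2*sqrt(13942) ≈ 236.15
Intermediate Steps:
sqrt((-6013 - (-39)*407) + 45908) = sqrt((-6013 - 1*(-15873)) + 45908) = sqrt((-6013 + 15873) + 45908) = sqrt(9860 + 45908) = sqrt(55768) = 2*sqrt(13942)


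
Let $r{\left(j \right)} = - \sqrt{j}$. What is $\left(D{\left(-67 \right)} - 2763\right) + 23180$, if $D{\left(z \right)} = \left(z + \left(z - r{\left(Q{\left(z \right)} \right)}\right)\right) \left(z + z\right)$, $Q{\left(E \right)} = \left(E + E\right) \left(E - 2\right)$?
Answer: $38373 - 134 \sqrt{9246} \approx 25488.0$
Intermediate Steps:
$Q{\left(E \right)} = 2 E \left(-2 + E\right)$
$D{\left(z \right)} = 2 z \left(2 z + \sqrt{2} \sqrt{z \left(-2 + z\right)}\right)$ ($D{\left(z \right)} = \left(z + \left(z - - \sqrt{2 z \left(-2 + z\right)}\right)\right) \left(z + z\right) = \left(z + \left(z - - \sqrt{2} \sqrt{z \left(-2 + z\right)}\right)\right) 2 z = \left(z + \left(z + \sqrt{2} \sqrt{z \left(-2 + z\right)}\right)\right) 2 z = \left(2 z + \sqrt{2} \sqrt{z \left(-2 + z\right)}\right) 2 z = 2 z \left(2 z + \sqrt{2} \sqrt{z \left(-2 + z\right)}\right)$)
$\left(D{\left(-67 \right)} - 2763\right) + 23180 = \left(2 \left(-67\right) \left(2 \left(-67\right) + \sqrt{2} \sqrt{- 67 \left(-2 - 67\right)}\right) - 2763\right) + 23180 = \left(2 \left(-67\right) \left(-134 + \sqrt{2} \sqrt{\left(-67\right) \left(-69\right)}\right) - 2763\right) + 23180 = \left(2 \left(-67\right) \left(-134 + \sqrt{2} \sqrt{4623}\right) - 2763\right) + 23180 = \left(2 \left(-67\right) \left(-134 + \sqrt{9246}\right) - 2763\right) + 23180 = \left(\left(17956 - 134 \sqrt{9246}\right) - 2763\right) + 23180 = \left(15193 - 134 \sqrt{9246}\right) + 23180 = 38373 - 134 \sqrt{9246}$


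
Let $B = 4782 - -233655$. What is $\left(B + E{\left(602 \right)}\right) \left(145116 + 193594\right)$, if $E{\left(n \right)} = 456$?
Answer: $80915448030$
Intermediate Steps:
$B = 238437$ ($B = 4782 + 233655 = 238437$)
$\left(B + E{\left(602 \right)}\right) \left(145116 + 193594\right) = \left(238437 + 456\right) \left(145116 + 193594\right) = 238893 \cdot 338710 = 80915448030$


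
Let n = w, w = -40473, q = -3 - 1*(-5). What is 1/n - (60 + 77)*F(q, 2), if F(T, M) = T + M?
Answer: -22179205/40473 ≈ -548.00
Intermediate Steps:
q = 2 (q = -3 + 5 = 2)
F(T, M) = M + T
n = -40473
1/n - (60 + 77)*F(q, 2) = 1/(-40473) - (60 + 77)*(2 + 2) = -1/40473 - 137*4 = -1/40473 - 1*548 = -1/40473 - 548 = -22179205/40473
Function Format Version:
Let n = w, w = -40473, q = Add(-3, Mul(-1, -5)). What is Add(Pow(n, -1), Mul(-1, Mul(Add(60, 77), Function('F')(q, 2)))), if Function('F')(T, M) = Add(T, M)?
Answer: Rational(-22179205, 40473) ≈ -548.00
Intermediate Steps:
q = 2 (q = Add(-3, 5) = 2)
Function('F')(T, M) = Add(M, T)
n = -40473
Add(Pow(n, -1), Mul(-1, Mul(Add(60, 77), Function('F')(q, 2)))) = Add(Pow(-40473, -1), Mul(-1, Mul(Add(60, 77), Add(2, 2)))) = Add(Rational(-1, 40473), Mul(-1, Mul(137, 4))) = Add(Rational(-1, 40473), Mul(-1, 548)) = Add(Rational(-1, 40473), -548) = Rational(-22179205, 40473)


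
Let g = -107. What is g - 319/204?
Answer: -22147/204 ≈ -108.56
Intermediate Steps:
g - 319/204 = -107 - 319/204 = -22147/204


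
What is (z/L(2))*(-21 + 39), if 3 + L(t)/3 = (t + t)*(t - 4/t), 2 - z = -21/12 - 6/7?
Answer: -129/14 ≈ -9.2143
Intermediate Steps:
z = 129/28 (z = 2 - (-21/12 - 6/7) = 2 - (-21*1/12 - 6*⅐) = 2 - (-7/4 - 6/7) = 2 - 1*(-73/28) = 2 + 73/28 = 129/28 ≈ 4.6071)
L(t) = -9 + 6*t*(t - 4/t) (L(t) = -9 + 3*((t + t)*(t - 4/t)) = -9 + 3*((2*t)*(t - 4/t)) = -9 + 3*(2*t*(t - 4/t)) = -9 + 6*t*(t - 4/t))
(z/L(2))*(-21 + 39) = (129/(28*(-33 + 6*2²)))*(-21 + 39) = (129/(28*(-33 + 6*4)))*18 = (129/(28*(-33 + 24)))*18 = ((129/28)/(-9))*18 = ((129/28)*(-⅑))*18 = -43/84*18 = -129/14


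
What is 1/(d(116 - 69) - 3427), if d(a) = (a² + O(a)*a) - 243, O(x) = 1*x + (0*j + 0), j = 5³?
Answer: 1/748 ≈ 0.0013369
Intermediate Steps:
j = 125
O(x) = x (O(x) = 1*x + (0*125 + 0) = x + (0 + 0) = x + 0 = x)
d(a) = -243 + 2*a² (d(a) = (a² + a*a) - 243 = (a² + a²) - 243 = 2*a² - 243 = -243 + 2*a²)
1/(d(116 - 69) - 3427) = 1/((-243 + 2*(116 - 69)²) - 3427) = 1/((-243 + 2*47²) - 3427) = 1/((-243 + 2*2209) - 3427) = 1/((-243 + 4418) - 3427) = 1/(4175 - 3427) = 1/748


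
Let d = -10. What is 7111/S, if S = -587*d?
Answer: 7111/5870 ≈ 1.2114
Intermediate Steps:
S = 5870 (S = -587*(-10) = 5870)
7111/S = 7111/5870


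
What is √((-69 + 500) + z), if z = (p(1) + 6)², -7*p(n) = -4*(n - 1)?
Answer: √467 ≈ 21.610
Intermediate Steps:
p(n) = -4/7 + 4*n/7 (p(n) = -(-4)*(n - 1)/7 = -(-4)*(-1 + n)/7 = -(4 - 4*n)/7 = -4/7 + 4*n/7)
z = 36 (z = ((-4/7 + (4/7)*1) + 6)² = ((-4/7 + 4/7) + 6)² = (0 + 6)² = 6² = 36)
√((-69 + 500) + z) = √((-69 + 500) + 36) = √(431 + 36) = √467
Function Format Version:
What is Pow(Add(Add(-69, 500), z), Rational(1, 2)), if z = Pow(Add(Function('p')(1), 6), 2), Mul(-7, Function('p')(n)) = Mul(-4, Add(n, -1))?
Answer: Pow(467, Rational(1, 2)) ≈ 21.610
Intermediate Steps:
Function('p')(n) = Add(Rational(-4, 7), Mul(Rational(4, 7), n)) (Function('p')(n) = Mul(Rational(-1, 7), Mul(-4, Add(n, -1))) = Mul(Rational(-1, 7), Mul(-4, Add(-1, n))) = Mul(Rational(-1, 7), Add(4, Mul(-4, n))) = Add(Rational(-4, 7), Mul(Rational(4, 7), n)))
z = 36 (z = Pow(Add(Add(Rational(-4, 7), Mul(Rational(4, 7), 1)), 6), 2) = Pow(Add(Add(Rational(-4, 7), Rational(4, 7)), 6), 2) = Pow(Add(0, 6), 2) = Pow(6, 2) = 36)
Pow(Add(Add(-69, 500), z), Rational(1, 2)) = Pow(Add(Add(-69, 500), 36), Rational(1, 2)) = Pow(Add(431, 36), Rational(1, 2)) = Pow(467, Rational(1, 2))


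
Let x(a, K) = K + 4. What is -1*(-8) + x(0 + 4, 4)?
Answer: 16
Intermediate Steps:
x(a, K) = 4 + K
-1*(-8) + x(0 + 4, 4) = -1*(-8) + (4 + 4) = 8 + 8 = 16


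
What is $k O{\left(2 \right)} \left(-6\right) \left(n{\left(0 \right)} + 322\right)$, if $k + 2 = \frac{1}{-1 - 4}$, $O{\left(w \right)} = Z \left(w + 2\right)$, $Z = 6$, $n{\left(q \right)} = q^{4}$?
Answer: $\frac{510048}{5} \approx 1.0201 \cdot 10^{5}$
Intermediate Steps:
$O{\left(w \right)} = 12 + 6 w$ ($O{\left(w \right)} = 6 \left(w + 2\right) = 6 \left(2 + w\right) = 12 + 6 w$)
$k = - \frac{11}{5}$ ($k = -2 + \frac{1}{-1 - 4} = -2 + \frac{1}{-5} = -2 - \frac{1}{5} = - \frac{11}{5} \approx -2.2$)
$k O{\left(2 \right)} \left(-6\right) \left(n{\left(0 \right)} + 322\right) = - \frac{11 \left(12 + 6 \cdot 2\right)}{5} \left(-6\right) \left(0^{4} + 322\right) = - \frac{11 \left(12 + 12\right)}{5} \left(-6\right) \left(0 + 322\right) = \left(- \frac{11}{5}\right) 24 \left(-6\right) 322 = \left(- \frac{264}{5}\right) \left(-6\right) 322 = \frac{1584}{5} \cdot 322 = \frac{510048}{5}$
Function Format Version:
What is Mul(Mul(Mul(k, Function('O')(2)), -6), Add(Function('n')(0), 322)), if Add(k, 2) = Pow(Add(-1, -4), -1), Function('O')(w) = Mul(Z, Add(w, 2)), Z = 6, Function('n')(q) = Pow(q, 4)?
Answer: Rational(510048, 5) ≈ 1.0201e+5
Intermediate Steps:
Function('O')(w) = Add(12, Mul(6, w)) (Function('O')(w) = Mul(6, Add(w, 2)) = Mul(6, Add(2, w)) = Add(12, Mul(6, w)))
k = Rational(-11, 5) (k = Add(-2, Pow(Add(-1, -4), -1)) = Add(-2, Pow(-5, -1)) = Add(-2, Rational(-1, 5)) = Rational(-11, 5) ≈ -2.2000)
Mul(Mul(Mul(k, Function('O')(2)), -6), Add(Function('n')(0), 322)) = Mul(Mul(Mul(Rational(-11, 5), Add(12, Mul(6, 2))), -6), Add(Pow(0, 4), 322)) = Mul(Mul(Mul(Rational(-11, 5), Add(12, 12)), -6), Add(0, 322)) = Mul(Mul(Mul(Rational(-11, 5), 24), -6), 322) = Mul(Mul(Rational(-264, 5), -6), 322) = Mul(Rational(1584, 5), 322) = Rational(510048, 5)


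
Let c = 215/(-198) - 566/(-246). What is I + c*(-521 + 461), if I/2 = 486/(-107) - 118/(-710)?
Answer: -4196243752/51393705 ≈ -81.649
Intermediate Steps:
c = 9863/8118 (c = 215*(-1/198) - 566*(-1/246) = -215/198 + 283/123 = 9863/8118 ≈ 1.2150)
I = -332434/37985 (I = 2*(486/(-107) - 118/(-710)) = 2*(486*(-1/107) - 118*(-1/710)) = 2*(-486/107 + 59/355) = 2*(-166217/37985) = -332434/37985 ≈ -8.7517)
I + c*(-521 + 461) = -332434/37985 + 9863*(-521 + 461)/8118 = -332434/37985 + (9863/8118)*(-60) = -332434/37985 - 98630/1353 = -4196243752/51393705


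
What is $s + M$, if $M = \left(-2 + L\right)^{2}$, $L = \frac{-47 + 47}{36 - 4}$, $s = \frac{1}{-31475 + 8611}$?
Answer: $\frac{91455}{22864} \approx 4.0$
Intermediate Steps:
$s = - \frac{1}{22864}$ ($s = \frac{1}{-22864} = - \frac{1}{22864} \approx -4.3737 \cdot 10^{-5}$)
$L = 0$ ($L = \frac{0}{32} = 0 \cdot \frac{1}{32} = 0$)
$M = 4$ ($M = \left(-2 + 0\right)^{2} = \left(-2\right)^{2} = 4$)
$s + M = - \frac{1}{22864} + 4 = \frac{91455}{22864}$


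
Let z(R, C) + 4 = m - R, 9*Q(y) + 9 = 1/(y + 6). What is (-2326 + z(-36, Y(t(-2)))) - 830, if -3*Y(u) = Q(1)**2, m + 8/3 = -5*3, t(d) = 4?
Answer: -9425/3 ≈ -3141.7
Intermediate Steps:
Q(y) = -1 + 1/(9*(6 + y)) (Q(y) = -1 + 1/(9*(y + 6)) = -1 + 1/(9*(6 + y)))
m = -53/3 (m = -8/3 - 5*3 = -8/3 - 15 = -53/3 ≈ -17.667)
Y(u) = -3844/11907 (Y(u) = -(-53/9 - 1*1)**2/(6 + 1)**2/3 = -(-53/9 - 1)**2/49/3 = -((1/7)*(-62/9))**2/3 = -(-62/63)**2/3 = -1/3*3844/3969 = -3844/11907)
z(R, C) = -65/3 - R (z(R, C) = -4 + (-53/3 - R) = -65/3 - R)
(-2326 + z(-36, Y(t(-2)))) - 830 = (-2326 + (-65/3 - 1*(-36))) - 830 = (-2326 + (-65/3 + 36)) - 830 = (-2326 + 43/3) - 830 = -6935/3 - 830 = -9425/3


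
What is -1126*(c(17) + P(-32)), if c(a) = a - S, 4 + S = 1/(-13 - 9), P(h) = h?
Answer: 135683/11 ≈ 12335.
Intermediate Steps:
S = -89/22 (S = -4 + 1/(-13 - 9) = -4 + 1/(-22) = -4 - 1/22 = -89/22 ≈ -4.0455)
c(a) = 89/22 + a (c(a) = a - 1*(-89/22) = a + 89/22 = 89/22 + a)
-1126*(c(17) + P(-32)) = -1126*((89/22 + 17) - 32) = -1126*(463/22 - 32) = -1126*(-241/22) = 135683/11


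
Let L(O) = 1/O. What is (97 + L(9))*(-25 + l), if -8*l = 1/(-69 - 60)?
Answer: -11274163/4644 ≈ -2427.7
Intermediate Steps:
l = 1/1032 (l = -1/(8*(-69 - 60)) = -⅛/(-129) = -⅛*(-1/129) = 1/1032 ≈ 0.00096899)
(97 + L(9))*(-25 + l) = (97 + 1/9)*(-25 + 1/1032) = (97 + ⅑)*(-25799/1032) = (874/9)*(-25799/1032) = -11274163/4644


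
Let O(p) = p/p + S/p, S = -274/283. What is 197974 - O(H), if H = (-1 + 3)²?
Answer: 112052855/566 ≈ 1.9797e+5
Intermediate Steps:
S = -274/283 (S = -274*1/283 = -274/283 ≈ -0.96820)
H = 4 (H = 2² = 4)
O(p) = 1 - 274/(283*p) (O(p) = p/p - 274/(283*p) = 1 - 274/(283*p))
197974 - O(H) = 197974 - (-274/283 + 4)/4 = 197974 - 858/(4*283) = 197974 - 1*429/566 = 197974 - 429/566 = 112052855/566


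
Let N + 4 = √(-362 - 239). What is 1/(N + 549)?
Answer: 545/297626 - I*√601/297626 ≈ 0.0018312 - 8.237e-5*I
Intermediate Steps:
N = -4 + I*√601 (N = -4 + √(-362 - 239) = -4 + √(-601) = -4 + I*√601 ≈ -4.0 + 24.515*I)
1/(N + 549) = 1/((-4 + I*√601) + 549) = 1/(545 + I*√601)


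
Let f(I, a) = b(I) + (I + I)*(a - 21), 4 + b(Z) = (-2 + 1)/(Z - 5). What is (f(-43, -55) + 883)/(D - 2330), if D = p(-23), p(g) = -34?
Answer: -355921/113472 ≈ -3.1366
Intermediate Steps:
b(Z) = -4 - 1/(-5 + Z) (b(Z) = -4 + (-2 + 1)/(Z - 5) = -4 - 1/(-5 + Z))
D = -34
f(I, a) = (19 - 4*I)/(-5 + I) + 2*I*(-21 + a) (f(I, a) = (19 - 4*I)/(-5 + I) + (I + I)*(a - 21) = (19 - 4*I)/(-5 + I) + (2*I)*(-21 + a) = (19 - 4*I)/(-5 + I) + 2*I*(-21 + a))
(f(-43, -55) + 883)/(D - 2330) = ((19 - 4*(-43) + 2*(-43)*(-21 - 55)*(-5 - 43))/(-5 - 43) + 883)/(-34 - 2330) = ((19 + 172 + 2*(-43)*(-76)*(-48))/(-48) + 883)/(-2364) = (-(19 + 172 - 313728)/48 + 883)*(-1/2364) = (-1/48*(-313537) + 883)*(-1/2364) = (313537/48 + 883)*(-1/2364) = (355921/48)*(-1/2364) = -355921/113472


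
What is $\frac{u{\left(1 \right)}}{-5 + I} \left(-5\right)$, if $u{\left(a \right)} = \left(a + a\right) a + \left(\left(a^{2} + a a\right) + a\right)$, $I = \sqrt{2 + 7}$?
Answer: $\frac{25}{2} \approx 12.5$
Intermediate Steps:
$I = 3$ ($I = \sqrt{9} = 3$)
$u{\left(a \right)} = a + 4 a^{2}$ ($u{\left(a \right)} = 2 a a + \left(\left(a^{2} + a^{2}\right) + a\right) = 2 a^{2} + \left(2 a^{2} + a\right) = 2 a^{2} + \left(a + 2 a^{2}\right) = a + 4 a^{2}$)
$\frac{u{\left(1 \right)}}{-5 + I} \left(-5\right) = \frac{1 \left(1 + 4 \cdot 1\right)}{-5 + 3} \left(-5\right) = \frac{1 \left(1 + 4\right)}{-2} \left(-5\right) = 1 \cdot 5 \left(- \frac{1}{2}\right) \left(-5\right) = 5 \left(- \frac{1}{2}\right) \left(-5\right) = \left(- \frac{5}{2}\right) \left(-5\right) = \frac{25}{2}$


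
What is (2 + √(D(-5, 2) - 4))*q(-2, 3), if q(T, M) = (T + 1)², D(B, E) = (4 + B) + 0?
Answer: 2 + I*√5 ≈ 2.0 + 2.2361*I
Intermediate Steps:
D(B, E) = 4 + B
q(T, M) = (1 + T)²
(2 + √(D(-5, 2) - 4))*q(-2, 3) = (2 + √((4 - 5) - 4))*(1 - 2)² = (2 + √(-1 - 4))*(-1)² = (2 + √(-5))*1 = (2 + I*√5)*1 = 2 + I*√5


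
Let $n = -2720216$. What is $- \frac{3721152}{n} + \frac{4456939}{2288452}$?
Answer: $\frac{2579939314441}{778135468204} \approx 3.3155$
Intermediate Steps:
$- \frac{3721152}{n} + \frac{4456939}{2288452} = - \frac{3721152}{-2720216} + \frac{4456939}{2288452} = \left(-3721152\right) \left(- \frac{1}{2720216}\right) + 4456939 \cdot \frac{1}{2288452} = \frac{465144}{340027} + \frac{4456939}{2288452} = \frac{2579939314441}{778135468204}$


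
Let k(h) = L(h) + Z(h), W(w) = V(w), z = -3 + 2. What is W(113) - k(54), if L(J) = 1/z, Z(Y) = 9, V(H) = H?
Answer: 105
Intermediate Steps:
z = -1
L(J) = -1 (L(J) = 1/(-1) = -1)
W(w) = w
k(h) = 8 (k(h) = -1 + 9 = 8)
W(113) - k(54) = 113 - 1*8 = 113 - 8 = 105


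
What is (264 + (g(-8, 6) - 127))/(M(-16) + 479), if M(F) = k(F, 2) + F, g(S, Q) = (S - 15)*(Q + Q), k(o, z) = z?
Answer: -139/465 ≈ -0.29892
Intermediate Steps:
g(S, Q) = 2*Q*(-15 + S) (g(S, Q) = (-15 + S)*(2*Q) = 2*Q*(-15 + S))
M(F) = 2 + F
(264 + (g(-8, 6) - 127))/(M(-16) + 479) = (264 + (2*6*(-15 - 8) - 127))/((2 - 16) + 479) = (264 + (2*6*(-23) - 127))/(-14 + 479) = (264 + (-276 - 127))/465 = (264 - 403)*(1/465) = -139*1/465 = -139/465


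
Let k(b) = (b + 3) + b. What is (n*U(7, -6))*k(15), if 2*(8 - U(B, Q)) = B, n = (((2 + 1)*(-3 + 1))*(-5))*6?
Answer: 26730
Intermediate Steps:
n = 180 (n = ((3*(-2))*(-5))*6 = -6*(-5)*6 = 30*6 = 180)
U(B, Q) = 8 - B/2
k(b) = 3 + 2*b (k(b) = (3 + b) + b = 3 + 2*b)
(n*U(7, -6))*k(15) = (180*(8 - 1/2*7))*(3 + 2*15) = (180*(8 - 7/2))*(3 + 30) = (180*(9/2))*33 = 810*33 = 26730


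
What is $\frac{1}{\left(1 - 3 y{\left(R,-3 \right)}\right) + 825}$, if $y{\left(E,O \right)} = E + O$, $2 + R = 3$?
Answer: $\frac{1}{832} \approx 0.0012019$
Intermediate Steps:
$R = 1$ ($R = -2 + 3 = 1$)
$\frac{1}{\left(1 - 3 y{\left(R,-3 \right)}\right) + 825} = \frac{1}{\left(1 - 3 \left(1 - 3\right)\right) + 825} = \frac{1}{\left(1 - -6\right) + 825} = \frac{1}{\left(1 + 6\right) + 825} = \frac{1}{7 + 825} = \frac{1}{832}$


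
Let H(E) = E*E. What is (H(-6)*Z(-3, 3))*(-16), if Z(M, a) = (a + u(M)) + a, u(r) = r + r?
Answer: 0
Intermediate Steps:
u(r) = 2*r
H(E) = E**2
Z(M, a) = 2*M + 2*a (Z(M, a) = (a + 2*M) + a = 2*M + 2*a)
(H(-6)*Z(-3, 3))*(-16) = ((-6)**2*(2*(-3) + 2*3))*(-16) = (36*(-6 + 6))*(-16) = (36*0)*(-16) = 0*(-16) = 0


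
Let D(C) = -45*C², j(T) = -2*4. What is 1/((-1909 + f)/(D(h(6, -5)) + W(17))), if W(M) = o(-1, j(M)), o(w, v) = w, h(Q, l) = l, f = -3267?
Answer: 563/2588 ≈ 0.21754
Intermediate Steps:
j(T) = -8
W(M) = -1
1/((-1909 + f)/(D(h(6, -5)) + W(17))) = 1/((-1909 - 3267)/(-45*(-5)² - 1)) = 1/(-5176/(-45*25 - 1)) = 1/(-5176/(-1125 - 1)) = 1/(-5176/(-1126)) = 1/(-5176*(-1/1126)) = 1/(2588/563) = 563/2588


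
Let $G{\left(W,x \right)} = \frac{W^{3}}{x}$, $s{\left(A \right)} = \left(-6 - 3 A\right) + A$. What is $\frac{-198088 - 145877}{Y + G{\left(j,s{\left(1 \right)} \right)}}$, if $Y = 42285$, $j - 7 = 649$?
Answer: $\frac{343965}{35245267} \approx 0.0097592$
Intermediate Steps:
$j = 656$ ($j = 7 + 649 = 656$)
$s{\left(A \right)} = -6 - 2 A$
$\frac{-198088 - 145877}{Y + G{\left(j,s{\left(1 \right)} \right)}} = \frac{-198088 - 145877}{42285 + \frac{656^{3}}{-6 - 2}} = - \frac{343965}{42285 + \frac{282300416}{-6 - 2}} = - \frac{343965}{42285 + \frac{282300416}{-8}} = - \frac{343965}{42285 + 282300416 \left(- \frac{1}{8}\right)} = - \frac{343965}{42285 - 35287552} = - \frac{343965}{-35245267} = \left(-343965\right) \left(- \frac{1}{35245267}\right) = \frac{343965}{35245267}$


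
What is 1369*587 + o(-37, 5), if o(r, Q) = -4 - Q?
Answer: 803594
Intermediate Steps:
1369*587 + o(-37, 5) = 1369*587 + (-4 - 1*5) = 803603 + (-4 - 5) = 803603 - 9 = 803594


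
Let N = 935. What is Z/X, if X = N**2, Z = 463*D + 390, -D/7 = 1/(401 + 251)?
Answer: 14767/33529100 ≈ 0.00044042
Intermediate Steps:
D = -7/652 (D = -7/(401 + 251) = -7/652 ≈ -0.010736)
Z = 251039/652 (Z = 463*(-7/652) + 390 = -3241/652 + 390 = 251039/652 ≈ 385.03)
X = 874225 (X = 935**2 = 874225)
Z/X = (251039/652)/874225 = (251039/652)*(1/874225) = 14767/33529100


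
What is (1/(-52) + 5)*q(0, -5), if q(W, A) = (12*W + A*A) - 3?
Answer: 2849/26 ≈ 109.58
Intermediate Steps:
q(W, A) = -3 + A² + 12*W (q(W, A) = (12*W + A²) - 3 = (A² + 12*W) - 3 = -3 + A² + 12*W)
(1/(-52) + 5)*q(0, -5) = (1/(-52) + 5)*(-3 + (-5)² + 12*0) = (-1/52 + 5)*(-3 + 25 + 0) = (259/52)*22 = 2849/26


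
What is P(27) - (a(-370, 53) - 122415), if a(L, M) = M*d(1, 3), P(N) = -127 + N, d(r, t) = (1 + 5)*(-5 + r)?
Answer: 123587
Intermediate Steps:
d(r, t) = -30 + 6*r (d(r, t) = 6*(-5 + r) = -30 + 6*r)
a(L, M) = -24*M (a(L, M) = M*(-30 + 6*1) = M*(-30 + 6) = M*(-24) = -24*M)
P(27) - (a(-370, 53) - 122415) = (-127 + 27) - (-24*53 - 122415) = -100 - (-1272 - 122415) = -100 - 1*(-123687) = -100 + 123687 = 123587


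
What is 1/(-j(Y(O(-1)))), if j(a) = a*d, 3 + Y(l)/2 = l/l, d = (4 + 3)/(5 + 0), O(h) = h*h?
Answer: 5/28 ≈ 0.17857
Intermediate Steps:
O(h) = h²
d = 7/5 ≈ 1.4000
Y(l) = -4 (Y(l) = -6 + 2*(l/l) = -6 + 2*1 = -6 + 2 = -4)
j(a) = 7*a/5 (j(a) = a*(7/5) = 7*a/5)
1/(-j(Y(O(-1)))) = 1/(-7*(-4)/5) = 1/(-1*(-28/5)) = 1/(28/5) = 5/28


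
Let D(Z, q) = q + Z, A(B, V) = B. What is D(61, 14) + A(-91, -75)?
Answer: -16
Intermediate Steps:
D(Z, q) = Z + q
D(61, 14) + A(-91, -75) = (61 + 14) - 91 = 75 - 91 = -16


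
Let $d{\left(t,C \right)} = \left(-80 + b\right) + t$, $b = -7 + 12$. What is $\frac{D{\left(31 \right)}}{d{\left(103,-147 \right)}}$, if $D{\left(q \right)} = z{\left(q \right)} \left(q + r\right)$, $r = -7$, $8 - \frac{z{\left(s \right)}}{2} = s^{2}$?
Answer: $- \frac{11436}{7} \approx -1633.7$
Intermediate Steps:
$z{\left(s \right)} = 16 - 2 s^{2}$
$b = 5$
$d{\left(t,C \right)} = -75 + t$ ($d{\left(t,C \right)} = \left(-80 + 5\right) + t = -75 + t$)
$D{\left(q \right)} = \left(-7 + q\right) \left(16 - 2 q^{2}\right)$ ($D{\left(q \right)} = \left(16 - 2 q^{2}\right) \left(q - 7\right) = \left(16 - 2 q^{2}\right) \left(-7 + q\right) = \left(-7 + q\right) \left(16 - 2 q^{2}\right)$)
$\frac{D{\left(31 \right)}}{d{\left(103,-147 \right)}} = \frac{\left(-2\right) \left(-8 + 31^{2}\right) \left(-7 + 31\right)}{-75 + 103} = \frac{\left(-2\right) \left(-8 + 961\right) 24}{28} = \left(-2\right) 953 \cdot 24 \cdot \frac{1}{28} = \left(-45744\right) \frac{1}{28} = - \frac{11436}{7}$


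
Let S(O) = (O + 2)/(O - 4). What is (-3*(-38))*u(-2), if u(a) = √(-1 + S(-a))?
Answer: 114*I*√3 ≈ 197.45*I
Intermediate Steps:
S(O) = (2 + O)/(-4 + O)
u(a) = √(-1 + (2 - a)/(-4 - a))
(-3*(-38))*u(-2) = (-3*(-38))*(√6*√(-1/(4 - 2))) = 114*(√6*√(-1/2)) = 114*(√6*√(-1*½)) = 114*(√6*√(-½)) = 114*(√6*(I*√2/2)) = 114*(I*√3) = 114*I*√3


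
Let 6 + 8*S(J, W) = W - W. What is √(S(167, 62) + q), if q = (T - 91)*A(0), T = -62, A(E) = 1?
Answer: I*√615/2 ≈ 12.4*I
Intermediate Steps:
S(J, W) = -¾ (S(J, W) = -¾ + (W - W)/8 = -¾ + (⅛)*0 = -¾ + 0 = -¾)
q = -153 (q = (-62 - 91)*1 = -153*1 = -153)
√(S(167, 62) + q) = √(-¾ - 153) = √(-615/4) = I*√615/2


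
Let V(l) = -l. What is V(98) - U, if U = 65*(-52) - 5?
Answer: 3287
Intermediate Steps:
U = -3385 (U = -3380 - 5 = -3385)
V(98) - U = -1*98 - 1*(-3385) = -98 + 3385 = 3287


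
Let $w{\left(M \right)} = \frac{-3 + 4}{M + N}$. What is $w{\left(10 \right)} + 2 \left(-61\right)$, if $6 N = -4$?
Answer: $- \frac{3413}{28} \approx -121.89$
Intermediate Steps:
$N = - \frac{2}{3}$ ($N = \frac{1}{6} \left(-4\right) = - \frac{2}{3} \approx -0.66667$)
$w{\left(M \right)} = \frac{1}{- \frac{2}{3} + M}$ ($w{\left(M \right)} = \frac{-3 + 4}{M - \frac{2}{3}} = 1 \frac{1}{- \frac{2}{3} + M} = \frac{1}{- \frac{2}{3} + M}$)
$w{\left(10 \right)} + 2 \left(-61\right) = \frac{3}{-2 + 3 \cdot 10} + 2 \left(-61\right) = \frac{3}{-2 + 30} - 122 = \frac{3}{28} - 122 = - \frac{3413}{28}$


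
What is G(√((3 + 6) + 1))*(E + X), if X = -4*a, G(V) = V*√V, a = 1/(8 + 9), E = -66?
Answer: -1126*10^(¾)/17 ≈ -372.47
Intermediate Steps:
a = 1/17 ≈ 0.058824
G(V) = V^(3/2)
X = -4/17 (X = -4*1/17 = -4/17 ≈ -0.23529)
G(√((3 + 6) + 1))*(E + X) = (√((3 + 6) + 1))^(3/2)*(-66 - 4/17) = (√(9 + 1))^(3/2)*(-1126/17) = (√10)^(3/2)*(-1126/17) = 10^(¾)*(-1126/17) = -1126*10^(¾)/17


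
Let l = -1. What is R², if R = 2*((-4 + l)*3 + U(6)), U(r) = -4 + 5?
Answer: 784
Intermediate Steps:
U(r) = 1
R = -28 (R = 2*((-4 - 1)*3 + 1) = 2*(-5*3 + 1) = 2*(-15 + 1) = 2*(-14) = -28)
R² = (-28)² = 784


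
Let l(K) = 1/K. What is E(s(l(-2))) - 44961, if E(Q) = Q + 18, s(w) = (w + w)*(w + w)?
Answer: -44942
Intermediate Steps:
s(w) = 4*w² (s(w) = (2*w)*(2*w) = 4*w²)
E(Q) = 18 + Q
E(s(l(-2))) - 44961 = (18 + 4*(1/(-2))²) - 44961 = (18 + 4*(-½)²) - 44961 = (18 + 4*(¼)) - 44961 = (18 + 1) - 44961 = 19 - 44961 = -44942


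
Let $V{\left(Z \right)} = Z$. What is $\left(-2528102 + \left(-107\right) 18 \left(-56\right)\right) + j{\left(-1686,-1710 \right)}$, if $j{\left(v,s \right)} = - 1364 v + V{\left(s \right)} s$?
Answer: $2803558$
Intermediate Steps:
$j{\left(v,s \right)} = s^{2} - 1364 v$ ($j{\left(v,s \right)} = - 1364 v + s s = - 1364 v + s^{2} = s^{2} - 1364 v$)
$\left(-2528102 + \left(-107\right) 18 \left(-56\right)\right) + j{\left(-1686,-1710 \right)} = \left(-2528102 + \left(-107\right) 18 \left(-56\right)\right) - \left(-2299704 - \left(-1710\right)^{2}\right) = \left(-2528102 - -107856\right) + \left(2924100 + 2299704\right) = \left(-2528102 + 107856\right) + 5223804 = -2420246 + 5223804 = 2803558$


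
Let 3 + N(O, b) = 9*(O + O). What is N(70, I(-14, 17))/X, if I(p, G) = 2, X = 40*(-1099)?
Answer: -1257/43960 ≈ -0.028594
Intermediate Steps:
X = -43960
N(O, b) = -3 + 18*O (N(O, b) = -3 + 9*(O + O) = -3 + 9*(2*O) = -3 + 18*O)
N(70, I(-14, 17))/X = (-3 + 18*70)/(-43960) = (-3 + 1260)*(-1/43960) = 1257*(-1/43960) = -1257/43960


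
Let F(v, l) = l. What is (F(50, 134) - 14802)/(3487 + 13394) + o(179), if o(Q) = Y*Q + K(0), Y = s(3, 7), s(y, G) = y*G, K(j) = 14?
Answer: 63677345/16881 ≈ 3772.1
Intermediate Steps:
s(y, G) = G*y
Y = 21 (Y = 7*3 = 21)
o(Q) = 14 + 21*Q (o(Q) = 21*Q + 14 = 14 + 21*Q)
(F(50, 134) - 14802)/(3487 + 13394) + o(179) = (134 - 14802)/(3487 + 13394) + (14 + 21*179) = -14668/16881 + (14 + 3759) = -14668*1/16881 + 3773 = -14668/16881 + 3773 = 63677345/16881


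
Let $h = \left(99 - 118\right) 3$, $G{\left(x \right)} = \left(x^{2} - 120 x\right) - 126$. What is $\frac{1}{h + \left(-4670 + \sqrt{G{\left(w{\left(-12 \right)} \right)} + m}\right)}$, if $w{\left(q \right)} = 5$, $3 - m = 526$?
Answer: $- \frac{4727}{22345753} - \frac{6 i \sqrt{34}}{22345753} \approx -0.00021154 - 1.5657 \cdot 10^{-6} i$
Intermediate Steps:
$m = -523$ ($m = 3 - 526 = -523$)
$G{\left(x \right)} = -126 + x^{2} - 120 x$
$h = -57$ ($h = \left(-19\right) 3 = -57$)
$\frac{1}{h + \left(-4670 + \sqrt{G{\left(w{\left(-12 \right)} \right)} + m}\right)} = \frac{1}{-57 - \left(4670 - \sqrt{\left(-126 + 5^{2} - 600\right) - 523}\right)} = \frac{1}{-57 - \left(4670 - \sqrt{\left(-126 + 25 - 600\right) - 523}\right)} = \frac{1}{-57 - \left(4670 - \sqrt{-701 - 523}\right)} = \frac{1}{-57 - \left(4670 - \sqrt{-1224}\right)} = \frac{1}{-57 - \left(4670 - 6 i \sqrt{34}\right)} = \frac{1}{-4727 + 6 i \sqrt{34}}$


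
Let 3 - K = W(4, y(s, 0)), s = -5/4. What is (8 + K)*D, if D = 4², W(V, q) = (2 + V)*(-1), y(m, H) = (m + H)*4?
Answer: 272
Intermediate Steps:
s = -5/4 (s = -5*¼ = -5/4 ≈ -1.2500)
y(m, H) = 4*H + 4*m (y(m, H) = (H + m)*4 = 4*H + 4*m)
W(V, q) = -2 - V
D = 16
K = 9 (K = 3 - (-2 - 1*4) = 3 - (-2 - 4) = 3 - 1*(-6) = 3 + 6 = 9)
(8 + K)*D = (8 + 9)*16 = 17*16 = 272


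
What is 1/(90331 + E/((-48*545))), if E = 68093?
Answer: 26160/2362990867 ≈ 1.1071e-5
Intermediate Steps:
1/(90331 + E/((-48*545))) = 1/(90331 + 68093/((-48*545))) = 1/(90331 + 68093/(-26160)) = 1/(90331 + 68093*(-1/26160)) = 1/(90331 - 68093/26160) = 1/(2362990867/26160) = 26160/2362990867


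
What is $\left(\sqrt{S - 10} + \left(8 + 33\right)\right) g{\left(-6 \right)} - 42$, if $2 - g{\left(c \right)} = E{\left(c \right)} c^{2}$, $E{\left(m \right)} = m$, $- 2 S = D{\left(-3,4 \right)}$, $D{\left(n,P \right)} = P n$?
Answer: $8896 + 436 i \approx 8896.0 + 436.0 i$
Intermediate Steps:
$S = 6$ ($S = - \frac{4 \left(-3\right)}{2} = \left(- \frac{1}{2}\right) \left(-12\right) = 6$)
$g{\left(c \right)} = 2 - c^{3}$ ($g{\left(c \right)} = 2 - c c^{2} = 2 - c^{3}$)
$\left(\sqrt{S - 10} + \left(8 + 33\right)\right) g{\left(-6 \right)} - 42 = \left(\sqrt{6 - 10} + \left(8 + 33\right)\right) \left(2 - \left(-6\right)^{3}\right) - 42 = \left(\sqrt{-4} + 41\right) \left(2 - -216\right) - 42 = \left(2 i + 41\right) \left(2 + 216\right) - 42 = \left(41 + 2 i\right) 218 - 42 = \left(8938 + 436 i\right) - 42 = 8896 + 436 i$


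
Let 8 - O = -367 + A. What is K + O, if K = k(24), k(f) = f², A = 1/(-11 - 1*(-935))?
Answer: 878723/924 ≈ 951.00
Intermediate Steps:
A = 1/924 (A = 1/(-11 + 935) = 1/924 ≈ 0.0010823)
O = 346499/924 (O = 8 - (-367 + 1/924) = 8 - 1*(-339107/924) = 8 + 339107/924 = 346499/924 ≈ 375.00)
K = 576 (K = 24² = 576)
K + O = 576 + 346499/924 = 878723/924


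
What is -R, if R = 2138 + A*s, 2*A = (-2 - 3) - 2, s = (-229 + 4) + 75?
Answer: -2663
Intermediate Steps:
s = -150 (s = -225 + 75 = -150)
A = -7/2 (A = ((-2 - 3) - 2)/2 = (-5 - 2)/2 = (½)*(-7) = -7/2 ≈ -3.5000)
R = 2663 (R = 2138 - 7/2*(-150) = 2138 + 525 = 2663)
-R = -1*2663 = -2663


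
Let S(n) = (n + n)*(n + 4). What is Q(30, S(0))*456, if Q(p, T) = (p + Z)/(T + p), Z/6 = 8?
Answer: 5928/5 ≈ 1185.6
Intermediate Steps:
Z = 48 (Z = 6*8 = 48)
S(n) = 2*n*(4 + n) (S(n) = (2*n)*(4 + n) = 2*n*(4 + n))
Q(p, T) = (48 + p)/(T + p) (Q(p, T) = (p + 48)/(T + p) = (48 + p)/(T + p))
Q(30, S(0))*456 = ((48 + 30)/(2*0*(4 + 0) + 30))*456 = (78/(2*0*4 + 30))*456 = (78/(0 + 30))*456 = (78/30)*456 = ((1/30)*78)*456 = (13/5)*456 = 5928/5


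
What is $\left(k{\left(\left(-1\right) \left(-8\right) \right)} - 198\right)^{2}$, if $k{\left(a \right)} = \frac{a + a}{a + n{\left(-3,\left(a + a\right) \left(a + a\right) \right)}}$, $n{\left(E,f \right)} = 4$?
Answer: $\frac{348100}{9} \approx 38678.0$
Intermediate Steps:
$k{\left(a \right)} = \frac{2 a}{4 + a}$ ($k{\left(a \right)} = \frac{a + a}{a + 4} = \frac{2 a}{4 + a}$)
$\left(k{\left(\left(-1\right) \left(-8\right) \right)} - 198\right)^{2} = \left(\frac{2 \left(\left(-1\right) \left(-8\right)\right)}{4 - -8} - 198\right)^{2} = \left(2 \cdot 8 \frac{1}{4 + 8} - 198\right)^{2} = \left(2 \cdot 8 \cdot \frac{1}{12} - 198\right)^{2} = \left(\frac{4}{3} - 198\right)^{2} = \left(- \frac{590}{3}\right)^{2} = \frac{348100}{9}$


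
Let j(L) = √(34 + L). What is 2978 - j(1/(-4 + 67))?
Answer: 2978 - √15001/21 ≈ 2972.2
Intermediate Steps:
2978 - j(1/(-4 + 67)) = 2978 - √(34 + 1/(-4 + 67)) = 2978 - √(34 + 1/63) = 2978 - √(2143/63) = 2978 - √15001/21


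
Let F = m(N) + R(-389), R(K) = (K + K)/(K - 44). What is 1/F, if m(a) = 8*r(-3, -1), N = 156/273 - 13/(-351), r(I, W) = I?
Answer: -433/9614 ≈ -0.045038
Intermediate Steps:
N = 115/189 (N = 156*(1/273) - 13*(-1/351) = 4/7 + 1/27 = 115/189 ≈ 0.60847)
m(a) = -24 (m(a) = 8*(-3) = -24)
R(K) = 2*K/(-44 + K) (R(K) = (2*K)/(-44 + K) = 2*K/(-44 + K))
F = -9614/433 (F = -24 + 2*(-389)/(-44 - 389) = -24 + 2*(-389)/(-433) = -24 + 2*(-389)*(-1/433) = -24 + 778/433 = -9614/433 ≈ -22.203)
1/F = 1/(-9614/433) = -433/9614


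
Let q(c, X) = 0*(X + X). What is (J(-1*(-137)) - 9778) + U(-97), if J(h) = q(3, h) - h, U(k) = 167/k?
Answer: -961922/97 ≈ -9916.7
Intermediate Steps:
q(c, X) = 0 (q(c, X) = 0*(2*X) = 0)
J(h) = -h (J(h) = 0 - h = -h)
(J(-1*(-137)) - 9778) + U(-97) = (-(-1)*(-137) - 9778) + 167/(-97) = (-1*137 - 9778) + 167*(-1/97) = (-137 - 9778) - 167/97 = -9915 - 167/97 = -961922/97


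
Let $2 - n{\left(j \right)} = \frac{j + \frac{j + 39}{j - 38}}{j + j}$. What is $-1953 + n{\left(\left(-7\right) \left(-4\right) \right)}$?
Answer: $- \frac{1092773}{560} \approx -1951.4$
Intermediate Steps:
$n{\left(j \right)} = 2 - \frac{j + \frac{39 + j}{-38 + j}}{2 j}$ ($n{\left(j \right)} = 2 - \frac{j + \frac{j + 39}{j - 38}}{j + j} = 2 - \frac{j + \frac{39 + j}{-38 + j}}{2 j}$)
$-1953 + n{\left(\left(-7\right) \left(-4\right) \right)} = -1953 + \frac{-39 - 115 \left(\left(-7\right) \left(-4\right)\right) + 3 \left(\left(-7\right) \left(-4\right)\right)^{2}}{2 \left(\left(-7\right) \left(-4\right)\right) \left(-38 - -28\right)} = -1953 + \frac{-39 - 3220 + 3 \cdot 28^{2}}{2 \cdot 28 \left(-38 + 28\right)} = -1953 + \frac{1}{2} \cdot \frac{1}{28} \frac{1}{-10} \left(-39 - 3220 + 3 \cdot 784\right) = -1953 + \frac{1}{2} \cdot \frac{1}{28} \left(- \frac{1}{10}\right) \left(-39 - 3220 + 2352\right) = -1953 + \frac{1}{2} \cdot \frac{1}{28} \left(- \frac{1}{10}\right) \left(-907\right) = -1953 + \frac{907}{560} = - \frac{1092773}{560}$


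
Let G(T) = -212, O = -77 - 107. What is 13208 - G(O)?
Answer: 13420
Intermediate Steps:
O = -184
13208 - G(O) = 13208 - 1*(-212) = 13208 + 212 = 13420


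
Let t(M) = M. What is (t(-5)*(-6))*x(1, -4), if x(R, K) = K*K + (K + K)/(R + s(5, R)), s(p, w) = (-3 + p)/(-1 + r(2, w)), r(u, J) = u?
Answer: 400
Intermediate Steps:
s(p, w) = -3 + p (s(p, w) = (-3 + p)/(-1 + 2) = (-3 + p)/1 = (-3 + p)*1 = -3 + p)
x(R, K) = K**2 + 2*K/(2 + R) (x(R, K) = K*K + (K + K)/(R + (-3 + 5)) = K**2 + (2*K)/(R + 2) = K**2 + (2*K)/(2 + R) = K**2 + 2*K/(2 + R))
(t(-5)*(-6))*x(1, -4) = (-5*(-6))*(-4*(2 + 2*(-4) - 4*1)/(2 + 1)) = 30*(-4*(2 - 8 - 4)/3) = 30*(-4*1/3*(-10)) = 30*(40/3) = 400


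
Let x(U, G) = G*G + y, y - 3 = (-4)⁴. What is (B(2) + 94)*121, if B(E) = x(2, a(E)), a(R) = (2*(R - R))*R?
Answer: 42713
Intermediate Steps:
a(R) = 0 (a(R) = (2*0)*R = 0*R = 0)
y = 259 (y = 3 + (-4)⁴ = 3 + 256 = 259)
x(U, G) = 259 + G² (x(U, G) = G*G + 259 = G² + 259 = 259 + G²)
B(E) = 259 (B(E) = 259 + 0² = 259 + 0 = 259)
(B(2) + 94)*121 = (259 + 94)*121 = 353*121 = 42713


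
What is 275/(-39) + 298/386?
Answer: -47264/7527 ≈ -6.2793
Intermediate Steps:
275/(-39) + 298/386 = 275*(-1/39) + 298*(1/386) = -275/39 + 149/193 = -47264/7527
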